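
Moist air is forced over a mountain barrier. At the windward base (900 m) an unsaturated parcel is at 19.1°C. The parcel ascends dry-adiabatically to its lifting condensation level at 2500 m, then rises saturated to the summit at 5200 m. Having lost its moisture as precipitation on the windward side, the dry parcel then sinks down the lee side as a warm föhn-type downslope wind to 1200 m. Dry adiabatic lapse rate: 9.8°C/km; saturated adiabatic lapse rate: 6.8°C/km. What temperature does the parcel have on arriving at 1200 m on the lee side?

24.26°C

Dry to 2500 m: -9.8 × 1.6 km = -15.68°C, so T = 3.42°C.
Saturated to 5200 m: -6.8 × 2.7 km = -18.36°C, so T = -14.94°C.
Dry descent to 1200 m: +9.8 × 4 km = +39.2°C, so T = 24.26°C.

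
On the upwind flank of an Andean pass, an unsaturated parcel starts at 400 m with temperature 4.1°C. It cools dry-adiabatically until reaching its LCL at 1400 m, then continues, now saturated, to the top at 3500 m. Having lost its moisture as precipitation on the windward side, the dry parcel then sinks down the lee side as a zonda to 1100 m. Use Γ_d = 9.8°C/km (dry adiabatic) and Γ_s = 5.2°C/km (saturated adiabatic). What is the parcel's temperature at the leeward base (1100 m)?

400 → 1400 m (dry, 9.8°C/km): ΔT = -9.8 × 1 = -9.8°C → T = -5.7°C
1400 → 3500 m (saturated, 5.2°C/km): ΔT = -5.2 × 2.1 = -10.92°C → T = -16.62°C
3500 → 1100 m (dry descent, 9.8°C/km): ΔT = +9.8 × 2.4 = +23.52°C → T = 6.9°C

6.9°C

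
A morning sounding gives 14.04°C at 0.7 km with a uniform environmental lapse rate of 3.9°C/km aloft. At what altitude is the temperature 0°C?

4.3 km

Height above start = (14.04 − 0) / 3.9 = 3.6 km
Altitude = 700 m + 3600 m = 4300 m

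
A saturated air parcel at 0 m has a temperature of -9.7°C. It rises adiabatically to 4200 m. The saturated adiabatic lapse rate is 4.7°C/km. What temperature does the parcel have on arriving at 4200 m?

-29.44°C

From 0 m to 4200 m (saturated adiabatic): cools by 4.7 × 4.2 = 19.74°C, giving -29.44°C.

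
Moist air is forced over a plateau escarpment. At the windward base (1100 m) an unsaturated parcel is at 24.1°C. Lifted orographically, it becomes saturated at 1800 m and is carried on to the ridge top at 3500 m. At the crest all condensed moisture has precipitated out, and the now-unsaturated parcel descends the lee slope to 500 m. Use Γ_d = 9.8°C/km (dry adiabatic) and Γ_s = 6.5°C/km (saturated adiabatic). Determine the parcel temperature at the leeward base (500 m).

Dry to 1800 m: -9.8 × 0.7 km = -6.86°C, so T = 17.24°C.
Saturated to 3500 m: -6.5 × 1.7 km = -11.05°C, so T = 6.19°C.
Dry descent to 500 m: +9.8 × 3 km = +29.4°C, so T = 35.59°C.

35.59°C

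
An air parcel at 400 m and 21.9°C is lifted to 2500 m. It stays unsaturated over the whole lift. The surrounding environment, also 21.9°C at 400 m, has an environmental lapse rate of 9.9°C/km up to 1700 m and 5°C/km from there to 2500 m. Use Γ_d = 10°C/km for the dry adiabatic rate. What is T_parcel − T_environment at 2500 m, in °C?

-4.13°C (parcel cooler than environment)

Parcel:
  Dry to 2500 m: -10 × 2.1 km = -21°C, so T = 0.9°C.
Environment:
  Environment, lower layer to 1700 m: -9.9 × 1.3 km = -12.87°C, so T = 9.03°C.
  Environment, upper layer to 2500 m: -5 × 0.8 km = -4°C, so T = 5.03°C.
T_parcel − T_env = 0.9 − 5.03 = -4.13°C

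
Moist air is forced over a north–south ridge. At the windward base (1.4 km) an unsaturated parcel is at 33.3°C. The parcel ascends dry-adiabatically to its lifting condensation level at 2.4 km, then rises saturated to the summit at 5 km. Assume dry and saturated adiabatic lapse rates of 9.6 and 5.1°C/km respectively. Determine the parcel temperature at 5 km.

1400 → 2400 m (dry, 9.6°C/km): ΔT = -9.6 × 1 = -9.6°C → T = 23.7°C
2400 → 5000 m (saturated, 5.1°C/km): ΔT = -5.1 × 2.6 = -13.26°C → T = 10.44°C

10.44°C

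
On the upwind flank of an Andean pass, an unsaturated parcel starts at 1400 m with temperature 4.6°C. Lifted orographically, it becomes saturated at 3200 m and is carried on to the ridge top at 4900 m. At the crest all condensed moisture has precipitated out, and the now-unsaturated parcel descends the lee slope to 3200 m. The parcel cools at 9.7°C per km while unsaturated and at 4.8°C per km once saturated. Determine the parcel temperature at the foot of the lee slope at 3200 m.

From 1400 m to 3200 m (dry): cools by 9.7 × 1.8 = 17.46°C, giving -12.86°C.
From 3200 m to 4900 m (saturated): cools by 4.8 × 1.7 = 8.16°C, giving -21.02°C.
From 4900 m to 3200 m (dry descent): warms by 9.7 × 1.7 = 16.49°C, giving -4.53°C.

-4.53°C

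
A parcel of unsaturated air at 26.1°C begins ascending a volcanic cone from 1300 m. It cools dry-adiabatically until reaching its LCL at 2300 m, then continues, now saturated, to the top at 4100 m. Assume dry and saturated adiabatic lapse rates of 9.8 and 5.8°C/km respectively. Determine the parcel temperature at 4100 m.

1300–2300 m, dry: Δz = 1 km ⇒ ΔT = -9.8°C; T = 16.3°C
2300–4100 m, saturated: Δz = 1.8 km ⇒ ΔT = -10.44°C; T = 5.86°C

5.86°C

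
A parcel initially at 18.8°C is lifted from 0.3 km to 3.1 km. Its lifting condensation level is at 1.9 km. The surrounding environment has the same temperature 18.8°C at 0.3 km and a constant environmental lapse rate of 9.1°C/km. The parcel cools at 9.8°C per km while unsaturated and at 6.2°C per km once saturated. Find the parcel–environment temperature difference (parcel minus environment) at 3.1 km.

+2.36°C (parcel warmer than environment)

Parcel:
  300 → 1900 m (dry, 9.8°C/km): ΔT = -9.8 × 1.6 = -15.68°C → T = 3.12°C
  1900 → 3100 m (saturated, 6.2°C/km): ΔT = -6.2 × 1.2 = -7.44°C → T = -4.32°C
Environment:
  300 → 3100 m (environment, 9.1°C/km): ΔT = -9.1 × 2.8 = -25.48°C → T = -6.68°C
T_parcel − T_env = -4.32 − (-6.68) = +2.36°C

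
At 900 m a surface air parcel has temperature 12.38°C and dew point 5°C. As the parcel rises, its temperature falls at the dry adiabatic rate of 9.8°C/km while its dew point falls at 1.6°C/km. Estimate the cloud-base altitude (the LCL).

1800 m

T and T_d converge at 9.8 − 1.6 = 8.2°C per km
Height above start = (12.38 − 5) / 8.2 = 0.9 km
LCL altitude = 900 m + 900 m = 1800 m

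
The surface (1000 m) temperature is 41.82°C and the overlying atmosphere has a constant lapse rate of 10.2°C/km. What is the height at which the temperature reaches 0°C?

5100 m

Height above start = (41.82 − 0) / 10.2 = 4.1 km
Altitude = 1000 m + 4100 m = 5100 m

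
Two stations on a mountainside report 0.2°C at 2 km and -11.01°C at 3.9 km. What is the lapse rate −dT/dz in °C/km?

5.9°C/km

Γ = −ΔT/Δz = (0.2 − (-11.01)) / (3900 − 2000) m
  = 11.21°C / 1.9 km = 5.9°C/km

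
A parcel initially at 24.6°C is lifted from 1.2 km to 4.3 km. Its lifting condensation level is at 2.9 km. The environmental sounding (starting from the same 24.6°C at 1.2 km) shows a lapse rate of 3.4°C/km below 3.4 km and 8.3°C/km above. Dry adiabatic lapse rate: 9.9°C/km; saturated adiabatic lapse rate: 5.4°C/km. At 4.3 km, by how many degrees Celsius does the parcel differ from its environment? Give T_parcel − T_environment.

-9.44°C (parcel cooler than environment)

Parcel:
  Dry to 2900 m: -9.9 × 1.7 km = -16.83°C, so T = 7.77°C.
  Saturated to 4300 m: -5.4 × 1.4 km = -7.56°C, so T = 0.21°C.
Environment:
  Environment, lower layer to 3400 m: -3.4 × 2.2 km = -7.48°C, so T = 17.12°C.
  Environment, upper layer to 4300 m: -8.3 × 0.9 km = -7.47°C, so T = 9.65°C.
T_parcel − T_env = 0.21 − 9.65 = -9.44°C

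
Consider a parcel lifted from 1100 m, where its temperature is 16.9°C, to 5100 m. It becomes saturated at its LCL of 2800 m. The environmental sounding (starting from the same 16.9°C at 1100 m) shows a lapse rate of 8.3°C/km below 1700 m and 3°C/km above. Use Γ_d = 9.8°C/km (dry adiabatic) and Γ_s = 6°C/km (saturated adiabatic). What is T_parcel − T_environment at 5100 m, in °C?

Parcel:
  1100 → 2800 m (dry, 9.8°C/km): ΔT = -9.8 × 1.7 = -16.66°C → T = 0.24°C
  2800 → 5100 m (saturated, 6°C/km): ΔT = -6 × 2.3 = -13.8°C → T = -13.56°C
Environment:
  1100 → 1700 m (environment, lower layer, 8.3°C/km): ΔT = -8.3 × 0.6 = -4.98°C → T = 11.92°C
  1700 → 5100 m (environment, upper layer, 3°C/km): ΔT = -3 × 3.4 = -10.2°C → T = 1.72°C
T_parcel − T_env = -13.56 − 1.72 = -15.28°C

-15.28°C (parcel cooler than environment)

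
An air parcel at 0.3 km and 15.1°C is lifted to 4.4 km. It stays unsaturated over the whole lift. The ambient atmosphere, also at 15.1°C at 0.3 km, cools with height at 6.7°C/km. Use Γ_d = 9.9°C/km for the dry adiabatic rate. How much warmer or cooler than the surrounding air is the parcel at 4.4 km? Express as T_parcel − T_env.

Parcel:
  From 300 m to 4400 m (dry): cools by 9.9 × 4.1 = 40.59°C, giving -25.49°C.
Environment:
  From 300 m to 4400 m (environment): cools by 6.7 × 4.1 = 27.47°C, giving -12.37°C.
T_parcel − T_env = -25.49 − (-12.37) = -13.12°C

-13.12°C (parcel cooler than environment)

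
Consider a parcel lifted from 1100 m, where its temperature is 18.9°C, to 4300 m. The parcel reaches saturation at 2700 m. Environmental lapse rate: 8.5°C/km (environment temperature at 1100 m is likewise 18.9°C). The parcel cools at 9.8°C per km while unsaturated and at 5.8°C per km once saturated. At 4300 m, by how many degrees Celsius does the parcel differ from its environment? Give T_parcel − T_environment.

+2.24°C (parcel warmer than environment)

Parcel:
  From 1100 m to 2700 m (dry): cools by 9.8 × 1.6 = 15.68°C, giving 3.22°C.
  From 2700 m to 4300 m (saturated): cools by 5.8 × 1.6 = 9.28°C, giving -6.06°C.
Environment:
  From 1100 m to 4300 m (environment): cools by 8.5 × 3.2 = 27.2°C, giving -8.3°C.
T_parcel − T_env = -6.06 − (-8.3) = +2.24°C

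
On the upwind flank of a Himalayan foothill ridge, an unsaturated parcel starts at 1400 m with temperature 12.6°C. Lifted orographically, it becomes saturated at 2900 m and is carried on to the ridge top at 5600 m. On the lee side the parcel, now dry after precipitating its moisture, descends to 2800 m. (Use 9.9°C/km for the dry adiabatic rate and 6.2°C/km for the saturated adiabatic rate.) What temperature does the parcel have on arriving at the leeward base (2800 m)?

Dry to 2900 m: -9.9 × 1.5 km = -14.85°C, so T = -2.25°C.
Saturated to 5600 m: -6.2 × 2.7 km = -16.74°C, so T = -18.99°C.
Dry descent to 2800 m: +9.9 × 2.8 km = +27.72°C, so T = 8.73°C.

8.73°C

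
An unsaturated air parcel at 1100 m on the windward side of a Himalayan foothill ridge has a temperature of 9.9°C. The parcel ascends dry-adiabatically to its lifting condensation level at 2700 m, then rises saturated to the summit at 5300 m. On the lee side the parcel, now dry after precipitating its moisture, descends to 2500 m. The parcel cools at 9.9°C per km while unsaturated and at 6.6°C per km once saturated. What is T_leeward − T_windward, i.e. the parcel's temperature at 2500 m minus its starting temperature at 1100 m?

1100–2700 m, dry: Δz = 1.6 km ⇒ ΔT = -15.84°C; T = -5.94°C
2700–5300 m, saturated: Δz = 2.6 km ⇒ ΔT = -17.16°C; T = -23.1°C
5300–2500 m, dry descent: Δz = 2.8 km ⇒ ΔT = +27.72°C; T = 4.62°C
Net change vs windward start: 4.62 − 9.9 = -5.28°C

-5.28°C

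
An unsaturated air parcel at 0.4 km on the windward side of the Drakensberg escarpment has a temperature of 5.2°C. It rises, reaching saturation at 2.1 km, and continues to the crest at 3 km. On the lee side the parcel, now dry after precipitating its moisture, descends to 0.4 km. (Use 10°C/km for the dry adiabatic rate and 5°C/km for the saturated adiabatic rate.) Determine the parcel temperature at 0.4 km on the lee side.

9.7°C

400 → 2100 m (dry, 10°C/km): ΔT = -10 × 1.7 = -17°C → T = -11.8°C
2100 → 3000 m (saturated, 5°C/km): ΔT = -5 × 0.9 = -4.5°C → T = -16.3°C
3000 → 400 m (dry descent, 10°C/km): ΔT = +10 × 2.6 = +26°C → T = 9.7°C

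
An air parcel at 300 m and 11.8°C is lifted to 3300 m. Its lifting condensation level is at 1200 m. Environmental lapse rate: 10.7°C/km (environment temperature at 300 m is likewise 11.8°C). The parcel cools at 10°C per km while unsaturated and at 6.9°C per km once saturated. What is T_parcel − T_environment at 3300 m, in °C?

+8.61°C (parcel warmer than environment)

Parcel:
  300 → 1200 m (dry, 10°C/km): ΔT = -10 × 0.9 = -9°C → T = 2.8°C
  1200 → 3300 m (saturated, 6.9°C/km): ΔT = -6.9 × 2.1 = -14.49°C → T = -11.69°C
Environment:
  300 → 3300 m (environment, 10.7°C/km): ΔT = -10.7 × 3 = -32.1°C → T = -20.3°C
T_parcel − T_env = -11.69 − (-20.3) = +8.61°C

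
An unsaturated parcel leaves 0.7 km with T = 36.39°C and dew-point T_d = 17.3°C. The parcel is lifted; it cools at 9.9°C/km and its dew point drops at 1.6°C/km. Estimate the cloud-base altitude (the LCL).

3 km

T and T_d converge at 9.9 − 1.6 = 8.3°C per km
Height above start = (36.39 − 17.3) / 8.3 = 2.3 km
LCL altitude = 700 m + 2300 m = 3000 m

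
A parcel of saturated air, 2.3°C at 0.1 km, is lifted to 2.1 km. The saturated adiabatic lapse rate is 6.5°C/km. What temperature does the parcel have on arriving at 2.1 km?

100 → 2100 m (saturated adiabatic, 6.5°C/km): ΔT = -6.5 × 2 = -13°C → T = -10.7°C

-10.7°C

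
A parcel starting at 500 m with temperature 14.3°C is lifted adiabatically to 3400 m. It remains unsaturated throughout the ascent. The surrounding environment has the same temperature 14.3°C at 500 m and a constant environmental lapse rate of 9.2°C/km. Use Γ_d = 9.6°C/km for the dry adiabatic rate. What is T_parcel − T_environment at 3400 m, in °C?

-1.16°C (parcel cooler than environment)

Parcel:
  Dry to 3400 m: -9.6 × 2.9 km = -27.84°C, so T = -13.54°C.
Environment:
  Environment to 3400 m: -9.2 × 2.9 km = -26.68°C, so T = -12.38°C.
T_parcel − T_env = -13.54 − (-12.38) = -1.16°C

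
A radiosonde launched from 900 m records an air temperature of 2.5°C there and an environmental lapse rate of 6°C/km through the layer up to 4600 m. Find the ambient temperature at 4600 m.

-19.7°C

Environmental to 4600 m: -6 × 3.7 km = -22.2°C, so T = -19.7°C.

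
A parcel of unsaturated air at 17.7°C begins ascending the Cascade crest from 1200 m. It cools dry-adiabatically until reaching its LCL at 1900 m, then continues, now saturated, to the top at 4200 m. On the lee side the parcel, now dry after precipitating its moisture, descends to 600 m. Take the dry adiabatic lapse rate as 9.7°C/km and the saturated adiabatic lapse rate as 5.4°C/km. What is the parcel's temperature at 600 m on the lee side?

33.41°C

1200 → 1900 m (dry, 9.7°C/km): ΔT = -9.7 × 0.7 = -6.79°C → T = 10.91°C
1900 → 4200 m (saturated, 5.4°C/km): ΔT = -5.4 × 2.3 = -12.42°C → T = -1.51°C
4200 → 600 m (dry descent, 9.7°C/km): ΔT = +9.7 × 3.6 = +34.92°C → T = 33.41°C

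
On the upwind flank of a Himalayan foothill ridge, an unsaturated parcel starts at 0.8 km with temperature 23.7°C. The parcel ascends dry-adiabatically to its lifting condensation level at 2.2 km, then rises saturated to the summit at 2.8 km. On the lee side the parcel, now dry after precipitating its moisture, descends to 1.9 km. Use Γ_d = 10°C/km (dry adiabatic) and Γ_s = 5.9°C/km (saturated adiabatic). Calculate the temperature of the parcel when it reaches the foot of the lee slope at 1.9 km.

15.16°C

From 800 m to 2200 m (dry): cools by 10 × 1.4 = 14°C, giving 9.7°C.
From 2200 m to 2800 m (saturated): cools by 5.9 × 0.6 = 3.54°C, giving 6.16°C.
From 2800 m to 1900 m (dry descent): warms by 10 × 0.9 = 9°C, giving 15.16°C.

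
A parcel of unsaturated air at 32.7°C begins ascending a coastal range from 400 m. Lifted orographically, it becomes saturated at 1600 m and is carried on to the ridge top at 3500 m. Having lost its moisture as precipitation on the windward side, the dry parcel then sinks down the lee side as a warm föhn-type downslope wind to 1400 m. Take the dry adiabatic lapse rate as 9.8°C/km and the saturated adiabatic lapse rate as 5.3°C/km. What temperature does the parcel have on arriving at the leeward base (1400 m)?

400–1600 m, dry: Δz = 1.2 km ⇒ ΔT = -11.76°C; T = 20.94°C
1600–3500 m, saturated: Δz = 1.9 km ⇒ ΔT = -10.07°C; T = 10.87°C
3500–1400 m, dry descent: Δz = 2.1 km ⇒ ΔT = +20.58°C; T = 31.45°C

31.45°C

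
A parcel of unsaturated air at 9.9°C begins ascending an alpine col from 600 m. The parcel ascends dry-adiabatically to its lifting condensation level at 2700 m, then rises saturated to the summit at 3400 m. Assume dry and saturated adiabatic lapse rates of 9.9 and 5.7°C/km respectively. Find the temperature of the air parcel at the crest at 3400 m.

-14.88°C

From 600 m to 2700 m (dry): cools by 9.9 × 2.1 = 20.79°C, giving -10.89°C.
From 2700 m to 3400 m (saturated): cools by 5.7 × 0.7 = 3.99°C, giving -14.88°C.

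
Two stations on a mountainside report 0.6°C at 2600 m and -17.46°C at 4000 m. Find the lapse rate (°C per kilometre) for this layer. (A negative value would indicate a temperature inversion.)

12.9°C/km

Γ = −ΔT/Δz = (0.6 − (-17.46)) / (4000 − 2600) m
  = 18.06°C / 1.4 km = 12.9°C/km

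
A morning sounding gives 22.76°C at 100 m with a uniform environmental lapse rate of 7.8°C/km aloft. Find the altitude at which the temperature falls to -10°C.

4300 m

Height above start = (22.76 − (-10)) / 7.8 = 4.2 km
Altitude = 100 m + 4200 m = 4300 m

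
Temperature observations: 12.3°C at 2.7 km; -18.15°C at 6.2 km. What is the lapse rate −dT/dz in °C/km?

8.7°C/km

Γ = −ΔT/Δz = (12.3 − (-18.15)) / (6200 − 2700) m
  = 30.45°C / 3.5 km = 8.7°C/km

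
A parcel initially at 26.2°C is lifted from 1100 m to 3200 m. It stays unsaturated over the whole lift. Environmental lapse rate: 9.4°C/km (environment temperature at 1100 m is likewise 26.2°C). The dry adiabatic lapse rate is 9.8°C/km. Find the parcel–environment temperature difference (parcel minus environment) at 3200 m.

Parcel:
  1100–3200 m, dry: Δz = 2.1 km ⇒ ΔT = -20.58°C; T = 5.62°C
Environment:
  1100–3200 m, environment: Δz = 2.1 km ⇒ ΔT = -19.74°C; T = 6.46°C
T_parcel − T_env = 5.62 − 6.46 = -0.84°C

-0.84°C (parcel cooler than environment)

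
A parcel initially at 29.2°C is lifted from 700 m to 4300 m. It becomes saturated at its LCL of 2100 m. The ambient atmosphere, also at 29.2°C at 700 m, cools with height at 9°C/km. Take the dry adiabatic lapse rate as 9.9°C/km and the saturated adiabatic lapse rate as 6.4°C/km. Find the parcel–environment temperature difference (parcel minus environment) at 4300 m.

+4.46°C (parcel warmer than environment)

Parcel:
  From 700 m to 2100 m (dry): cools by 9.9 × 1.4 = 13.86°C, giving 15.34°C.
  From 2100 m to 4300 m (saturated): cools by 6.4 × 2.2 = 14.08°C, giving 1.26°C.
Environment:
  From 700 m to 4300 m (environment): cools by 9 × 3.6 = 32.4°C, giving -3.2°C.
T_parcel − T_env = 1.26 − (-3.2) = +4.46°C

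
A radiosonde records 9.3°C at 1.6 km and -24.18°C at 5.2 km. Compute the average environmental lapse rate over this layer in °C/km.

Γ = −ΔT/Δz = (9.3 − (-24.18)) / (5200 − 1600) m
  = 33.48°C / 3.6 km = 9.3°C/km

9.3°C/km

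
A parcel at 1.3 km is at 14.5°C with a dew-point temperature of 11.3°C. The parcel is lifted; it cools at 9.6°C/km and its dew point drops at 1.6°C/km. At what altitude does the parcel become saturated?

T and T_d converge at 9.6 − 1.6 = 8°C per km
Height above start = (14.5 − 11.3) / 8 = 0.4 km
LCL altitude = 1300 m + 400 m = 1700 m

1.7 km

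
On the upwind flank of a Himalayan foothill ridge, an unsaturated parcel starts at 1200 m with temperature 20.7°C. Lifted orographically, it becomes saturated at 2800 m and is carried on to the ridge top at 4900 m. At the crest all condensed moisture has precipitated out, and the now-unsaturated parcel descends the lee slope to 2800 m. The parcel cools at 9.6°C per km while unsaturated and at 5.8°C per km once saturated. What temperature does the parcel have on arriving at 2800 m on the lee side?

13.32°C

1200 → 2800 m (dry, 9.6°C/km): ΔT = -9.6 × 1.6 = -15.36°C → T = 5.34°C
2800 → 4900 m (saturated, 5.8°C/km): ΔT = -5.8 × 2.1 = -12.18°C → T = -6.84°C
4900 → 2800 m (dry descent, 9.6°C/km): ΔT = +9.6 × 2.1 = +20.16°C → T = 13.32°C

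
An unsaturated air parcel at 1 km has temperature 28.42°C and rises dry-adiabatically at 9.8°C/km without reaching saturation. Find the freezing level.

Height above start = (28.42 − 0) / 9.8 = 2.9 km
Altitude = 1000 m + 2900 m = 3900 m

3.9 km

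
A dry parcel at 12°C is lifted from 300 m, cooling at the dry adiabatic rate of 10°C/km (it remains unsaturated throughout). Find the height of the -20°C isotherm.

3500 m

Height above start = (12 − (-20)) / 10 = 3.2 km
Altitude = 300 m + 3200 m = 3500 m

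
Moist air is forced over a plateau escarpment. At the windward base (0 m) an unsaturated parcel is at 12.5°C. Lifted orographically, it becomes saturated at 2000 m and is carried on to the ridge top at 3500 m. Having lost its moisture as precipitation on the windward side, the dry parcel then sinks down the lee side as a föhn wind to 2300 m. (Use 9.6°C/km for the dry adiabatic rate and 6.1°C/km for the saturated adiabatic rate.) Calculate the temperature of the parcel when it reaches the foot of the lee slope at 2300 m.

-4.33°C

From 0 m to 2000 m (dry): cools by 9.6 × 2 = 19.2°C, giving -6.7°C.
From 2000 m to 3500 m (saturated): cools by 6.1 × 1.5 = 9.15°C, giving -15.85°C.
From 3500 m to 2300 m (dry descent): warms by 9.6 × 1.2 = 11.52°C, giving -4.33°C.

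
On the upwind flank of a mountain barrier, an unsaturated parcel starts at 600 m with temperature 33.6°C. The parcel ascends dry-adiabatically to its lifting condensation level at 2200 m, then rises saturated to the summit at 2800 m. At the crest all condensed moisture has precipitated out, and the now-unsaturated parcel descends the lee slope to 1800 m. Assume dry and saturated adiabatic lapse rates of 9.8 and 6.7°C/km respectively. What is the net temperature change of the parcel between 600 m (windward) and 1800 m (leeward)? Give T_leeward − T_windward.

600 → 2200 m (dry, 9.8°C/km): ΔT = -9.8 × 1.6 = -15.68°C → T = 17.92°C
2200 → 2800 m (saturated, 6.7°C/km): ΔT = -6.7 × 0.6 = -4.02°C → T = 13.9°C
2800 → 1800 m (dry descent, 9.8°C/km): ΔT = +9.8 × 1 = +9.8°C → T = 23.7°C
Net change vs windward start: 23.7 − 33.6 = -9.9°C

-9.9°C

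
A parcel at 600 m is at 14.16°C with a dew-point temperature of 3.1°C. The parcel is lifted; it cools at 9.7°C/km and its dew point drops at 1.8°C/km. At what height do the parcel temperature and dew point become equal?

T and T_d converge at 9.7 − 1.8 = 7.9°C per km
Height above start = (14.16 − 3.1) / 7.9 = 1.4 km
LCL altitude = 600 m + 1400 m = 2000 m

2000 m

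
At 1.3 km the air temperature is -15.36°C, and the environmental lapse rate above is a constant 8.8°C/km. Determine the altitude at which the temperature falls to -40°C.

Height above start = (-15.36 − (-40)) / 8.8 = 2.8 km
Altitude = 1300 m + 2800 m = 4100 m

4.1 km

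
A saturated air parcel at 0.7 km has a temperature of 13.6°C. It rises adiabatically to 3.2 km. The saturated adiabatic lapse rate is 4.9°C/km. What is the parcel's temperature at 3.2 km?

700–3200 m, saturated adiabatic: Δz = 2.5 km ⇒ ΔT = -12.25°C; T = 1.35°C

1.35°C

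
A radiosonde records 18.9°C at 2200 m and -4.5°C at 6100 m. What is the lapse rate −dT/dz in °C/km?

6°C/km

Γ = −ΔT/Δz = (18.9 − (-4.5)) / (6100 − 2200) m
  = 23.4°C / 3.9 km = 6°C/km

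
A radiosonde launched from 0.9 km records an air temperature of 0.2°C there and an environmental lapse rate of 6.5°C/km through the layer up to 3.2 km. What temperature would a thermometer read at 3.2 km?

-14.75°C

900 → 3200 m (environmental, 6.5°C/km): ΔT = -6.5 × 2.3 = -14.95°C → T = -14.75°C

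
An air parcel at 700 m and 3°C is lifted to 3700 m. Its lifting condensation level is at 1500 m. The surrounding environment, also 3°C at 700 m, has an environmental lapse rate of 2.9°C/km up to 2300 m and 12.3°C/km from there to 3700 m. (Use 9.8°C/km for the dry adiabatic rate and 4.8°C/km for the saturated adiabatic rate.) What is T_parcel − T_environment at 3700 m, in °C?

Parcel:
  Dry to 1500 m: -9.8 × 0.8 km = -7.84°C, so T = -4.84°C.
  Saturated to 3700 m: -4.8 × 2.2 km = -10.56°C, so T = -15.4°C.
Environment:
  Environment, lower layer to 2300 m: -2.9 × 1.6 km = -4.64°C, so T = -1.64°C.
  Environment, upper layer to 3700 m: -12.3 × 1.4 km = -17.22°C, so T = -18.86°C.
T_parcel − T_env = -15.4 − (-18.86) = +3.46°C

+3.46°C (parcel warmer than environment)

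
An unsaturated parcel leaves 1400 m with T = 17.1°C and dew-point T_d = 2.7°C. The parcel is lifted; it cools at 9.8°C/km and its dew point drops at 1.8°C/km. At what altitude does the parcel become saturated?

T and T_d converge at 9.8 − 1.8 = 8°C per km
Height above start = (17.1 − 2.7) / 8 = 1.8 km
LCL altitude = 1400 m + 1800 m = 3200 m

3200 m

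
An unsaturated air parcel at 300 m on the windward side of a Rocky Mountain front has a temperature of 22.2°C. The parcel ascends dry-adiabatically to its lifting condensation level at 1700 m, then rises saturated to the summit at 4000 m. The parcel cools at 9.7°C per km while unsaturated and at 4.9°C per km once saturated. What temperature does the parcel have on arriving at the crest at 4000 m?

-2.65°C

300–1700 m, dry: Δz = 1.4 km ⇒ ΔT = -13.58°C; T = 8.62°C
1700–4000 m, saturated: Δz = 2.3 km ⇒ ΔT = -11.27°C; T = -2.65°C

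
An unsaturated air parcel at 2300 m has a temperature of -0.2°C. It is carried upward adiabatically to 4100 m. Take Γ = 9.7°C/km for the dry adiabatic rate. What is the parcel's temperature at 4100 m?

2300–4100 m, dry adiabatic: Δz = 1.8 km ⇒ ΔT = -17.46°C; T = -17.66°C

-17.66°C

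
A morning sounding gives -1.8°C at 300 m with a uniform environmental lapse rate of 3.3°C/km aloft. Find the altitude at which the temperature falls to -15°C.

Height above start = (-1.8 − (-15)) / 3.3 = 4 km
Altitude = 300 m + 4000 m = 4300 m

4300 m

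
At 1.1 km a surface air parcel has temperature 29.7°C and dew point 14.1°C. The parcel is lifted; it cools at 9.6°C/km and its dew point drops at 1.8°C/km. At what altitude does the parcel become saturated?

3.1 km

T and T_d converge at 9.6 − 1.8 = 7.8°C per km
Height above start = (29.7 − 14.1) / 7.8 = 2 km
LCL altitude = 1100 m + 2000 m = 3100 m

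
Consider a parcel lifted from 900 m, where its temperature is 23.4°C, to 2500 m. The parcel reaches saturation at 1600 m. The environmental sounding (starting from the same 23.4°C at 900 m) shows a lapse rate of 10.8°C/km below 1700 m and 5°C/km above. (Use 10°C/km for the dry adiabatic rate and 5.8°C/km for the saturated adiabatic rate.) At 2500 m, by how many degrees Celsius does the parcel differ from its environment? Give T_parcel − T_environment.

+0.42°C (parcel warmer than environment)

Parcel:
  900 → 1600 m (dry, 10°C/km): ΔT = -10 × 0.7 = -7°C → T = 16.4°C
  1600 → 2500 m (saturated, 5.8°C/km): ΔT = -5.8 × 0.9 = -5.22°C → T = 11.18°C
Environment:
  900 → 1700 m (environment, lower layer, 10.8°C/km): ΔT = -10.8 × 0.8 = -8.64°C → T = 14.76°C
  1700 → 2500 m (environment, upper layer, 5°C/km): ΔT = -5 × 0.8 = -4°C → T = 10.76°C
T_parcel − T_env = 11.18 − 10.76 = +0.42°C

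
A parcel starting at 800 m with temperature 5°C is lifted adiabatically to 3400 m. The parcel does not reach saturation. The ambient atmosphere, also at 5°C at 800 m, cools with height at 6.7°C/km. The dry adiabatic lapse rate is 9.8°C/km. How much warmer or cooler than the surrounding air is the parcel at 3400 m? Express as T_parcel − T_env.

-8.06°C (parcel cooler than environment)

Parcel:
  800 → 3400 m (dry, 9.8°C/km): ΔT = -9.8 × 2.6 = -25.48°C → T = -20.48°C
Environment:
  800 → 3400 m (environment, 6.7°C/km): ΔT = -6.7 × 2.6 = -17.42°C → T = -12.42°C
T_parcel − T_env = -20.48 − (-12.42) = -8.06°C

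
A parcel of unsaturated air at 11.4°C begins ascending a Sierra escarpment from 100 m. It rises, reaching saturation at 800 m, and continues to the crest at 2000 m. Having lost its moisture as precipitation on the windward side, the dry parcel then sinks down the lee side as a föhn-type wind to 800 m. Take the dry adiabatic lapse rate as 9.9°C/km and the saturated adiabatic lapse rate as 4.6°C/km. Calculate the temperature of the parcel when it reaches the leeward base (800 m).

100 → 800 m (dry, 9.9°C/km): ΔT = -9.9 × 0.7 = -6.93°C → T = 4.47°C
800 → 2000 m (saturated, 4.6°C/km): ΔT = -4.6 × 1.2 = -5.52°C → T = -1.05°C
2000 → 800 m (dry descent, 9.9°C/km): ΔT = +9.9 × 1.2 = +11.88°C → T = 10.83°C

10.83°C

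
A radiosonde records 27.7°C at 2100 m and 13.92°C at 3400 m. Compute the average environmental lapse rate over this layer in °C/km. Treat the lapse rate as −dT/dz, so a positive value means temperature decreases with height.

Γ = −ΔT/Δz = (27.7 − 13.92) / (3400 − 2100) m
  = 13.78°C / 1.3 km = 10.6°C/km

10.6°C/km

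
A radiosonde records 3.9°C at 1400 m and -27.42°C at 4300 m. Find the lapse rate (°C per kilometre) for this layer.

Γ = −ΔT/Δz = (3.9 − (-27.42)) / (4300 − 1400) m
  = 31.32°C / 2.9 km = 10.8°C/km

10.8°C/km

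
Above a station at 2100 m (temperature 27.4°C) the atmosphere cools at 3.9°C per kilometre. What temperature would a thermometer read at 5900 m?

12.58°C

Environmental to 5900 m: -3.9 × 3.8 km = -14.82°C, so T = 12.58°C.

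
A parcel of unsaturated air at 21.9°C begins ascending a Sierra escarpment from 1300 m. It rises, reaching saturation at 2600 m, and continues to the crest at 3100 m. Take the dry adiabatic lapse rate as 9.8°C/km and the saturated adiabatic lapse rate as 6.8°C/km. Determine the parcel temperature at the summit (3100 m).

Dry to 2600 m: -9.8 × 1.3 km = -12.74°C, so T = 9.16°C.
Saturated to 3100 m: -6.8 × 0.5 km = -3.4°C, so T = 5.76°C.

5.76°C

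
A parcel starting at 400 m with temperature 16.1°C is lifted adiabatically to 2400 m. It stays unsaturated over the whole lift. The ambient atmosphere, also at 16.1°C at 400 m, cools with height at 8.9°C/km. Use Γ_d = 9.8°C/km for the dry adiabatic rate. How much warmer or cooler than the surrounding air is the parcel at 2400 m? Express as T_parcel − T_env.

-1.8°C (parcel cooler than environment)

Parcel:
  Dry to 2400 m: -9.8 × 2 km = -19.6°C, so T = -3.5°C.
Environment:
  Environment to 2400 m: -8.9 × 2 km = -17.8°C, so T = -1.7°C.
T_parcel − T_env = -3.5 − (-1.7) = -1.8°C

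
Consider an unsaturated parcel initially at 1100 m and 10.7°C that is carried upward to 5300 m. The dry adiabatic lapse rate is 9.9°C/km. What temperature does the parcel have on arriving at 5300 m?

1100–5300 m, dry adiabatic: Δz = 4.2 km ⇒ ΔT = -41.58°C; T = -30.88°C

-30.88°C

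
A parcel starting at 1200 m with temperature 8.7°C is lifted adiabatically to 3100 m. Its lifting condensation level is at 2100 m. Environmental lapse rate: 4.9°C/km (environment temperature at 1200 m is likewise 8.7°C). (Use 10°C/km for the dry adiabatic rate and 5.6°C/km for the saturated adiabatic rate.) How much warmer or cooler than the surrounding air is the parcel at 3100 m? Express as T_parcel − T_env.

-5.29°C (parcel cooler than environment)

Parcel:
  1200 → 2100 m (dry, 10°C/km): ΔT = -10 × 0.9 = -9°C → T = -0.3°C
  2100 → 3100 m (saturated, 5.6°C/km): ΔT = -5.6 × 1 = -5.6°C → T = -5.9°C
Environment:
  1200 → 3100 m (environment, 4.9°C/km): ΔT = -4.9 × 1.9 = -9.31°C → T = -0.61°C
T_parcel − T_env = -5.9 − (-0.61) = -5.29°C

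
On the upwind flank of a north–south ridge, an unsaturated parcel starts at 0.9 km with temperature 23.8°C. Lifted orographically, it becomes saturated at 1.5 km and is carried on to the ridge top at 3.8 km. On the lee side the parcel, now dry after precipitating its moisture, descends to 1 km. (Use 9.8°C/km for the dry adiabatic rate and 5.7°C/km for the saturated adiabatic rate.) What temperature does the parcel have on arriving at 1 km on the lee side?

900 → 1500 m (dry, 9.8°C/km): ΔT = -9.8 × 0.6 = -5.88°C → T = 17.92°C
1500 → 3800 m (saturated, 5.7°C/km): ΔT = -5.7 × 2.3 = -13.11°C → T = 4.81°C
3800 → 1000 m (dry descent, 9.8°C/km): ΔT = +9.8 × 2.8 = +27.44°C → T = 32.25°C

32.25°C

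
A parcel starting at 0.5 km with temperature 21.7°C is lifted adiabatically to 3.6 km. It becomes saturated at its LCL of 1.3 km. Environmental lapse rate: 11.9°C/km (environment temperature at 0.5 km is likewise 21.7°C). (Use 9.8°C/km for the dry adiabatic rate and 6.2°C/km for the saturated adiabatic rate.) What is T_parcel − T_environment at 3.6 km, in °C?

+14.79°C (parcel warmer than environment)

Parcel:
  Dry to 1300 m: -9.8 × 0.8 km = -7.84°C, so T = 13.86°C.
  Saturated to 3600 m: -6.2 × 2.3 km = -14.26°C, so T = -0.4°C.
Environment:
  Environment to 3600 m: -11.9 × 3.1 km = -36.89°C, so T = -15.19°C.
T_parcel − T_env = -0.4 − (-15.19) = +14.79°C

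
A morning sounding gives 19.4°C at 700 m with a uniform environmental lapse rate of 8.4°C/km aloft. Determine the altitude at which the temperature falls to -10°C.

4200 m

Height above start = (19.4 − (-10)) / 8.4 = 3.5 km
Altitude = 700 m + 3500 m = 4200 m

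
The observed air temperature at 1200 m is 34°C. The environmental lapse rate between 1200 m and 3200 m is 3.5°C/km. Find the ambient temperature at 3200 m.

Environmental to 3200 m: -3.5 × 2 km = -7°C, so T = 27°C.

27°C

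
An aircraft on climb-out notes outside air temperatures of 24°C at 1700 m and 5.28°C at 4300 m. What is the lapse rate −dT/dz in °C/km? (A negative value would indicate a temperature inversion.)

Γ = −ΔT/Δz = (24 − 5.28) / (4300 − 1700) m
  = 18.72°C / 2.6 km = 7.2°C/km

7.2°C/km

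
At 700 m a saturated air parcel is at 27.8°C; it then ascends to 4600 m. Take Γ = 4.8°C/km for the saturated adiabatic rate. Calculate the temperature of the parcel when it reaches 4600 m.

700 → 4600 m (saturated adiabatic, 4.8°C/km): ΔT = -4.8 × 3.9 = -18.72°C → T = 9.08°C

9.08°C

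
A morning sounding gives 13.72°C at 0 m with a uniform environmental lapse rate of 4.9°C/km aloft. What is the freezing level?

Height above start = (13.72 − 0) / 4.9 = 2.8 km
Altitude = 0 m + 2800 m = 2800 m

2800 m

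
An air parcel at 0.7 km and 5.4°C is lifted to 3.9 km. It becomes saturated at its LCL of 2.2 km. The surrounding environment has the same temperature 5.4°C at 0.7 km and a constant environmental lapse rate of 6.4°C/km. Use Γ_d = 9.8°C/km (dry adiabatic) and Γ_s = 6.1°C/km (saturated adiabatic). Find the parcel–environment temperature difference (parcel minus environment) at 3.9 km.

Parcel:
  700 → 2200 m (dry, 9.8°C/km): ΔT = -9.8 × 1.5 = -14.7°C → T = -9.3°C
  2200 → 3900 m (saturated, 6.1°C/km): ΔT = -6.1 × 1.7 = -10.37°C → T = -19.67°C
Environment:
  700 → 3900 m (environment, 6.4°C/km): ΔT = -6.4 × 3.2 = -20.48°C → T = -15.08°C
T_parcel − T_env = -19.67 − (-15.08) = -4.59°C

-4.59°C (parcel cooler than environment)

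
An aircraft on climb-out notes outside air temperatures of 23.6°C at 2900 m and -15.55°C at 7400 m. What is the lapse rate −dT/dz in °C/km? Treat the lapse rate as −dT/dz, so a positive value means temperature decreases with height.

8.7°C/km

Γ = −ΔT/Δz = (23.6 − (-15.55)) / (7400 − 2900) m
  = 39.15°C / 4.5 km = 8.7°C/km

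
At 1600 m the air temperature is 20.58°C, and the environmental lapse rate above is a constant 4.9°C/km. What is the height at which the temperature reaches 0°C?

Height above start = (20.58 − 0) / 4.9 = 4.2 km
Altitude = 1600 m + 4200 m = 5800 m

5800 m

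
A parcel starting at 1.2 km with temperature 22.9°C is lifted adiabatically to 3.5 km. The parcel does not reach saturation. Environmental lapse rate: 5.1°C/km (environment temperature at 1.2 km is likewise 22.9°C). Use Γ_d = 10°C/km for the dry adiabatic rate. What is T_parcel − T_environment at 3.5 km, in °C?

Parcel:
  From 1200 m to 3500 m (dry): cools by 10 × 2.3 = 23°C, giving -0.1°C.
Environment:
  From 1200 m to 3500 m (environment): cools by 5.1 × 2.3 = 11.73°C, giving 11.17°C.
T_parcel − T_env = -0.1 − 11.17 = -11.27°C

-11.27°C (parcel cooler than environment)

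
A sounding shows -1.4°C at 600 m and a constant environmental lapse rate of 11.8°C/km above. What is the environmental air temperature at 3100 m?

600–3100 m, environmental: Δz = 2.5 km ⇒ ΔT = -29.5°C; T = -30.9°C

-30.9°C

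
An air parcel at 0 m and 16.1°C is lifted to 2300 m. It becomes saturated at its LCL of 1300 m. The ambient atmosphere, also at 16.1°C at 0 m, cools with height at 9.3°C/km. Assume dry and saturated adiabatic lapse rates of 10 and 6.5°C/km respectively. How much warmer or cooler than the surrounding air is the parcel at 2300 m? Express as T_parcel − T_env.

Parcel:
  0–1300 m, dry: Δz = 1.3 km ⇒ ΔT = -13°C; T = 3.1°C
  1300–2300 m, saturated: Δz = 1 km ⇒ ΔT = -6.5°C; T = -3.4°C
Environment:
  0–2300 m, environment: Δz = 2.3 km ⇒ ΔT = -21.39°C; T = -5.29°C
T_parcel − T_env = -3.4 − (-5.29) = +1.89°C

+1.89°C (parcel warmer than environment)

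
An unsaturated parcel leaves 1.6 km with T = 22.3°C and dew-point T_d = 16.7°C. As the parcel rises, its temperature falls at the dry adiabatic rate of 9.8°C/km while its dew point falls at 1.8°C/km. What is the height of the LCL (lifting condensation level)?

2.3 km

T and T_d converge at 9.8 − 1.8 = 8°C per km
Height above start = (22.3 − 16.7) / 8 = 0.7 km
LCL altitude = 1600 m + 700 m = 2300 m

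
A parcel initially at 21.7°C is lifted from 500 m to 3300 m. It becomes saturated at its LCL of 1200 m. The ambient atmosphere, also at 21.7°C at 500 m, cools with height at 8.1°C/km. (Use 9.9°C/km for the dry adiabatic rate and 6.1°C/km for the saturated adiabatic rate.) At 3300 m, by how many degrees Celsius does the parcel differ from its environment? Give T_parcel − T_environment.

Parcel:
  From 500 m to 1200 m (dry): cools by 9.9 × 0.7 = 6.93°C, giving 14.77°C.
  From 1200 m to 3300 m (saturated): cools by 6.1 × 2.1 = 12.81°C, giving 1.96°C.
Environment:
  From 500 m to 3300 m (environment): cools by 8.1 × 2.8 = 22.68°C, giving -0.98°C.
T_parcel − T_env = 1.96 − (-0.98) = +2.94°C

+2.94°C (parcel warmer than environment)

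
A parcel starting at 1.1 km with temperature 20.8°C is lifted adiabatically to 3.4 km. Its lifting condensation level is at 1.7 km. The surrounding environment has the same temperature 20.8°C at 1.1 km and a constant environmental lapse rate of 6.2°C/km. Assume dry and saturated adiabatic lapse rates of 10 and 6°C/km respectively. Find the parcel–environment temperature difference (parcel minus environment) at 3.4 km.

Parcel:
  Dry to 1700 m: -10 × 0.6 km = -6°C, so T = 14.8°C.
  Saturated to 3400 m: -6 × 1.7 km = -10.2°C, so T = 4.6°C.
Environment:
  Environment to 3400 m: -6.2 × 2.3 km = -14.26°C, so T = 6.54°C.
T_parcel − T_env = 4.6 − 6.54 = -1.94°C

-1.94°C (parcel cooler than environment)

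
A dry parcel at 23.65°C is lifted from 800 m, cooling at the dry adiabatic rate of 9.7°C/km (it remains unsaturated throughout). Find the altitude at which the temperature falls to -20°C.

Height above start = (23.65 − (-20)) / 9.7 = 4.5 km
Altitude = 800 m + 4500 m = 5300 m

5300 m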